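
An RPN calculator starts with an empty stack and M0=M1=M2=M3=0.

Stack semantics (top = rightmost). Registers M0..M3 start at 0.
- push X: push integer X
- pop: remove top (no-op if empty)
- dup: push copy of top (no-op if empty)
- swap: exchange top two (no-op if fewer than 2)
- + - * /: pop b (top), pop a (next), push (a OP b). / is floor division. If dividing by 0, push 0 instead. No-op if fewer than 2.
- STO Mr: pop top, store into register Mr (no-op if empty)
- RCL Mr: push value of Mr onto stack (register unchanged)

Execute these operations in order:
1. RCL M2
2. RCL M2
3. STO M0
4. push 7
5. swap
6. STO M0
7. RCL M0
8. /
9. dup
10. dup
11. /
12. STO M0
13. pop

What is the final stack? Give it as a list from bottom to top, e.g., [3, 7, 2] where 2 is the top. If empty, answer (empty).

Answer: (empty)

Derivation:
After op 1 (RCL M2): stack=[0] mem=[0,0,0,0]
After op 2 (RCL M2): stack=[0,0] mem=[0,0,0,0]
After op 3 (STO M0): stack=[0] mem=[0,0,0,0]
After op 4 (push 7): stack=[0,7] mem=[0,0,0,0]
After op 5 (swap): stack=[7,0] mem=[0,0,0,0]
After op 6 (STO M0): stack=[7] mem=[0,0,0,0]
After op 7 (RCL M0): stack=[7,0] mem=[0,0,0,0]
After op 8 (/): stack=[0] mem=[0,0,0,0]
After op 9 (dup): stack=[0,0] mem=[0,0,0,0]
After op 10 (dup): stack=[0,0,0] mem=[0,0,0,0]
After op 11 (/): stack=[0,0] mem=[0,0,0,0]
After op 12 (STO M0): stack=[0] mem=[0,0,0,0]
After op 13 (pop): stack=[empty] mem=[0,0,0,0]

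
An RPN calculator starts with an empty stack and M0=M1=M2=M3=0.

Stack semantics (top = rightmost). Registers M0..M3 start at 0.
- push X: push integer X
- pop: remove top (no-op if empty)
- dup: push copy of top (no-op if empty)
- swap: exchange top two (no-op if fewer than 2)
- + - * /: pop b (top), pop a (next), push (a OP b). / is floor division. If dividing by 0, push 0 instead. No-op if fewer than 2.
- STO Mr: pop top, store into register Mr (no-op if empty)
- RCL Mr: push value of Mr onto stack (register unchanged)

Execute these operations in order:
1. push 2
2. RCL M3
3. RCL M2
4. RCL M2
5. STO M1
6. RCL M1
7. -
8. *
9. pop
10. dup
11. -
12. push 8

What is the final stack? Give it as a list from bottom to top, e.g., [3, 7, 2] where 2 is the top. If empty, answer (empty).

After op 1 (push 2): stack=[2] mem=[0,0,0,0]
After op 2 (RCL M3): stack=[2,0] mem=[0,0,0,0]
After op 3 (RCL M2): stack=[2,0,0] mem=[0,0,0,0]
After op 4 (RCL M2): stack=[2,0,0,0] mem=[0,0,0,0]
After op 5 (STO M1): stack=[2,0,0] mem=[0,0,0,0]
After op 6 (RCL M1): stack=[2,0,0,0] mem=[0,0,0,0]
After op 7 (-): stack=[2,0,0] mem=[0,0,0,0]
After op 8 (*): stack=[2,0] mem=[0,0,0,0]
After op 9 (pop): stack=[2] mem=[0,0,0,0]
After op 10 (dup): stack=[2,2] mem=[0,0,0,0]
After op 11 (-): stack=[0] mem=[0,0,0,0]
After op 12 (push 8): stack=[0,8] mem=[0,0,0,0]

Answer: [0, 8]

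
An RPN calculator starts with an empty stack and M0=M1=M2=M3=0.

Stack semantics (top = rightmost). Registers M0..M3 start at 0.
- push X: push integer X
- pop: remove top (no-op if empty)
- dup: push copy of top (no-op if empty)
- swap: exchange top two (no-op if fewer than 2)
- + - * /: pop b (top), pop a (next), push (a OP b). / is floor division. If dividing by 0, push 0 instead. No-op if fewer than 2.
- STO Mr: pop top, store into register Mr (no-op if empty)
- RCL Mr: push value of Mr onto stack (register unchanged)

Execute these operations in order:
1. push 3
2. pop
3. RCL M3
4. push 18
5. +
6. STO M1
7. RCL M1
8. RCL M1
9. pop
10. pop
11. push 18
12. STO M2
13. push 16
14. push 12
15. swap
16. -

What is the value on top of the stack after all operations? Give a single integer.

Answer: -4

Derivation:
After op 1 (push 3): stack=[3] mem=[0,0,0,0]
After op 2 (pop): stack=[empty] mem=[0,0,0,0]
After op 3 (RCL M3): stack=[0] mem=[0,0,0,0]
After op 4 (push 18): stack=[0,18] mem=[0,0,0,0]
After op 5 (+): stack=[18] mem=[0,0,0,0]
After op 6 (STO M1): stack=[empty] mem=[0,18,0,0]
After op 7 (RCL M1): stack=[18] mem=[0,18,0,0]
After op 8 (RCL M1): stack=[18,18] mem=[0,18,0,0]
After op 9 (pop): stack=[18] mem=[0,18,0,0]
After op 10 (pop): stack=[empty] mem=[0,18,0,0]
After op 11 (push 18): stack=[18] mem=[0,18,0,0]
After op 12 (STO M2): stack=[empty] mem=[0,18,18,0]
After op 13 (push 16): stack=[16] mem=[0,18,18,0]
After op 14 (push 12): stack=[16,12] mem=[0,18,18,0]
After op 15 (swap): stack=[12,16] mem=[0,18,18,0]
After op 16 (-): stack=[-4] mem=[0,18,18,0]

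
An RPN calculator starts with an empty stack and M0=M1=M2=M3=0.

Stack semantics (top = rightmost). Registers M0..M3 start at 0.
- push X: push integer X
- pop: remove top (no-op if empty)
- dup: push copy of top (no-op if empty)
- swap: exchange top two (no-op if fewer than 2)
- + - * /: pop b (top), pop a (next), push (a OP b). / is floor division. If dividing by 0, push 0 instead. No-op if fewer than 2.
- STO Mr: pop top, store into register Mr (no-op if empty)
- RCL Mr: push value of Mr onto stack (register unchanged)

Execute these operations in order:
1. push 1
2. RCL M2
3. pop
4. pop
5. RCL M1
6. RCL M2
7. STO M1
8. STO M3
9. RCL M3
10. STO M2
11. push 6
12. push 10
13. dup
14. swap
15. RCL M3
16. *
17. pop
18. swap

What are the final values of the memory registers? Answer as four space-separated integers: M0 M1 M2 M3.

After op 1 (push 1): stack=[1] mem=[0,0,0,0]
After op 2 (RCL M2): stack=[1,0] mem=[0,0,0,0]
After op 3 (pop): stack=[1] mem=[0,0,0,0]
After op 4 (pop): stack=[empty] mem=[0,0,0,0]
After op 5 (RCL M1): stack=[0] mem=[0,0,0,0]
After op 6 (RCL M2): stack=[0,0] mem=[0,0,0,0]
After op 7 (STO M1): stack=[0] mem=[0,0,0,0]
After op 8 (STO M3): stack=[empty] mem=[0,0,0,0]
After op 9 (RCL M3): stack=[0] mem=[0,0,0,0]
After op 10 (STO M2): stack=[empty] mem=[0,0,0,0]
After op 11 (push 6): stack=[6] mem=[0,0,0,0]
After op 12 (push 10): stack=[6,10] mem=[0,0,0,0]
After op 13 (dup): stack=[6,10,10] mem=[0,0,0,0]
After op 14 (swap): stack=[6,10,10] mem=[0,0,0,0]
After op 15 (RCL M3): stack=[6,10,10,0] mem=[0,0,0,0]
After op 16 (*): stack=[6,10,0] mem=[0,0,0,0]
After op 17 (pop): stack=[6,10] mem=[0,0,0,0]
After op 18 (swap): stack=[10,6] mem=[0,0,0,0]

Answer: 0 0 0 0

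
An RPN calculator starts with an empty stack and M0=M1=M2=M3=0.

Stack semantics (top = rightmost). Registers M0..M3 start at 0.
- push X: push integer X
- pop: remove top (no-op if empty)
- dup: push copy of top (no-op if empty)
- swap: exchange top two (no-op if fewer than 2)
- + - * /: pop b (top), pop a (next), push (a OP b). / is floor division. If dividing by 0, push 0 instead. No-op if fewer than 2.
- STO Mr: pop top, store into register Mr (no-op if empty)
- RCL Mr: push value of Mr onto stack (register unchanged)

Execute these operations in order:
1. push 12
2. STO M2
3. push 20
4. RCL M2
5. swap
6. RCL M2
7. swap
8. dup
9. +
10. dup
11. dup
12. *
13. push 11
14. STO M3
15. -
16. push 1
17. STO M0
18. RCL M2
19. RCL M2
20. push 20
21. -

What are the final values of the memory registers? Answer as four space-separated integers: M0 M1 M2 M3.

Answer: 1 0 12 11

Derivation:
After op 1 (push 12): stack=[12] mem=[0,0,0,0]
After op 2 (STO M2): stack=[empty] mem=[0,0,12,0]
After op 3 (push 20): stack=[20] mem=[0,0,12,0]
After op 4 (RCL M2): stack=[20,12] mem=[0,0,12,0]
After op 5 (swap): stack=[12,20] mem=[0,0,12,0]
After op 6 (RCL M2): stack=[12,20,12] mem=[0,0,12,0]
After op 7 (swap): stack=[12,12,20] mem=[0,0,12,0]
After op 8 (dup): stack=[12,12,20,20] mem=[0,0,12,0]
After op 9 (+): stack=[12,12,40] mem=[0,0,12,0]
After op 10 (dup): stack=[12,12,40,40] mem=[0,0,12,0]
After op 11 (dup): stack=[12,12,40,40,40] mem=[0,0,12,0]
After op 12 (*): stack=[12,12,40,1600] mem=[0,0,12,0]
After op 13 (push 11): stack=[12,12,40,1600,11] mem=[0,0,12,0]
After op 14 (STO M3): stack=[12,12,40,1600] mem=[0,0,12,11]
After op 15 (-): stack=[12,12,-1560] mem=[0,0,12,11]
After op 16 (push 1): stack=[12,12,-1560,1] mem=[0,0,12,11]
After op 17 (STO M0): stack=[12,12,-1560] mem=[1,0,12,11]
After op 18 (RCL M2): stack=[12,12,-1560,12] mem=[1,0,12,11]
After op 19 (RCL M2): stack=[12,12,-1560,12,12] mem=[1,0,12,11]
After op 20 (push 20): stack=[12,12,-1560,12,12,20] mem=[1,0,12,11]
After op 21 (-): stack=[12,12,-1560,12,-8] mem=[1,0,12,11]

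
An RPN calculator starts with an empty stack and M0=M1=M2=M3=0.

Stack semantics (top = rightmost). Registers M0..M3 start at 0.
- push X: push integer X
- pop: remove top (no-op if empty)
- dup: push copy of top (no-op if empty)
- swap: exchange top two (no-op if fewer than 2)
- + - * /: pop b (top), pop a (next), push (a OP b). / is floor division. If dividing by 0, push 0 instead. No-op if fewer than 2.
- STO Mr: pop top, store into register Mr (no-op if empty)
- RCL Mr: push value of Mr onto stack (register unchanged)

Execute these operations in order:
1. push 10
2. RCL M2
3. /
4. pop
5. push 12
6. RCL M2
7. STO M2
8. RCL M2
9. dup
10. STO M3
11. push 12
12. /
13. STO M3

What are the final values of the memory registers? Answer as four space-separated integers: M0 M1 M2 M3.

After op 1 (push 10): stack=[10] mem=[0,0,0,0]
After op 2 (RCL M2): stack=[10,0] mem=[0,0,0,0]
After op 3 (/): stack=[0] mem=[0,0,0,0]
After op 4 (pop): stack=[empty] mem=[0,0,0,0]
After op 5 (push 12): stack=[12] mem=[0,0,0,0]
After op 6 (RCL M2): stack=[12,0] mem=[0,0,0,0]
After op 7 (STO M2): stack=[12] mem=[0,0,0,0]
After op 8 (RCL M2): stack=[12,0] mem=[0,0,0,0]
After op 9 (dup): stack=[12,0,0] mem=[0,0,0,0]
After op 10 (STO M3): stack=[12,0] mem=[0,0,0,0]
After op 11 (push 12): stack=[12,0,12] mem=[0,0,0,0]
After op 12 (/): stack=[12,0] mem=[0,0,0,0]
After op 13 (STO M3): stack=[12] mem=[0,0,0,0]

Answer: 0 0 0 0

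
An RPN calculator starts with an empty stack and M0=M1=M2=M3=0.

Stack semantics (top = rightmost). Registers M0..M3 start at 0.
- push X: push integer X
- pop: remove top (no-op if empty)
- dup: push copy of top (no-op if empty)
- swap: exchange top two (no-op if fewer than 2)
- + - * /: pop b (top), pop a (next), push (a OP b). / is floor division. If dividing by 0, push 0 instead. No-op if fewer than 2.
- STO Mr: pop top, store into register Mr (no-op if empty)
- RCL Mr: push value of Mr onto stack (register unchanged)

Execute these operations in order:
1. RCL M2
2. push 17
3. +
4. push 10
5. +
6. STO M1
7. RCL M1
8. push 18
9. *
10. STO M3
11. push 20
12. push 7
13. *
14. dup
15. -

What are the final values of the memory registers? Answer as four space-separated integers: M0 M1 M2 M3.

After op 1 (RCL M2): stack=[0] mem=[0,0,0,0]
After op 2 (push 17): stack=[0,17] mem=[0,0,0,0]
After op 3 (+): stack=[17] mem=[0,0,0,0]
After op 4 (push 10): stack=[17,10] mem=[0,0,0,0]
After op 5 (+): stack=[27] mem=[0,0,0,0]
After op 6 (STO M1): stack=[empty] mem=[0,27,0,0]
After op 7 (RCL M1): stack=[27] mem=[0,27,0,0]
After op 8 (push 18): stack=[27,18] mem=[0,27,0,0]
After op 9 (*): stack=[486] mem=[0,27,0,0]
After op 10 (STO M3): stack=[empty] mem=[0,27,0,486]
After op 11 (push 20): stack=[20] mem=[0,27,0,486]
After op 12 (push 7): stack=[20,7] mem=[0,27,0,486]
After op 13 (*): stack=[140] mem=[0,27,0,486]
After op 14 (dup): stack=[140,140] mem=[0,27,0,486]
After op 15 (-): stack=[0] mem=[0,27,0,486]

Answer: 0 27 0 486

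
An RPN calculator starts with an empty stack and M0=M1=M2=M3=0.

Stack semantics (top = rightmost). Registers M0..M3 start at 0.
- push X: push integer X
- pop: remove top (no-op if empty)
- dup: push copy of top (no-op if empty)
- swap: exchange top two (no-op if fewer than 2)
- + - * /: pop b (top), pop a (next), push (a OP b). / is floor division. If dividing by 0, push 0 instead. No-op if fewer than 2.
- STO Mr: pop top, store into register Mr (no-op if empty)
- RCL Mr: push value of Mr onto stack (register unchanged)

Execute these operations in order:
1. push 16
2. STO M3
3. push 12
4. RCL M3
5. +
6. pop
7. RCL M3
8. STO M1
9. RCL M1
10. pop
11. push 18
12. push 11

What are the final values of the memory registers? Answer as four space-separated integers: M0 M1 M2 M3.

After op 1 (push 16): stack=[16] mem=[0,0,0,0]
After op 2 (STO M3): stack=[empty] mem=[0,0,0,16]
After op 3 (push 12): stack=[12] mem=[0,0,0,16]
After op 4 (RCL M3): stack=[12,16] mem=[0,0,0,16]
After op 5 (+): stack=[28] mem=[0,0,0,16]
After op 6 (pop): stack=[empty] mem=[0,0,0,16]
After op 7 (RCL M3): stack=[16] mem=[0,0,0,16]
After op 8 (STO M1): stack=[empty] mem=[0,16,0,16]
After op 9 (RCL M1): stack=[16] mem=[0,16,0,16]
After op 10 (pop): stack=[empty] mem=[0,16,0,16]
After op 11 (push 18): stack=[18] mem=[0,16,0,16]
After op 12 (push 11): stack=[18,11] mem=[0,16,0,16]

Answer: 0 16 0 16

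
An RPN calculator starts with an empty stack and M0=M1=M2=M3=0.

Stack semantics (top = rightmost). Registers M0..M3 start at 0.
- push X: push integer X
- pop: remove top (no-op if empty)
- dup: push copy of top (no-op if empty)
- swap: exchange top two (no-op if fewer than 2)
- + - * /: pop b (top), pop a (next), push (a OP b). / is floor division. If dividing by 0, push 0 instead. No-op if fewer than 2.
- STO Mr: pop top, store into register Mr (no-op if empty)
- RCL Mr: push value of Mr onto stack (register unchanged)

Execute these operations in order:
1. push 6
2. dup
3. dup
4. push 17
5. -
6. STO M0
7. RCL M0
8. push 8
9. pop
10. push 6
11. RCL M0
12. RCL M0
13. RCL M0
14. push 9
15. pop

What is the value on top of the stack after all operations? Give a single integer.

After op 1 (push 6): stack=[6] mem=[0,0,0,0]
After op 2 (dup): stack=[6,6] mem=[0,0,0,0]
After op 3 (dup): stack=[6,6,6] mem=[0,0,0,0]
After op 4 (push 17): stack=[6,6,6,17] mem=[0,0,0,0]
After op 5 (-): stack=[6,6,-11] mem=[0,0,0,0]
After op 6 (STO M0): stack=[6,6] mem=[-11,0,0,0]
After op 7 (RCL M0): stack=[6,6,-11] mem=[-11,0,0,0]
After op 8 (push 8): stack=[6,6,-11,8] mem=[-11,0,0,0]
After op 9 (pop): stack=[6,6,-11] mem=[-11,0,0,0]
After op 10 (push 6): stack=[6,6,-11,6] mem=[-11,0,0,0]
After op 11 (RCL M0): stack=[6,6,-11,6,-11] mem=[-11,0,0,0]
After op 12 (RCL M0): stack=[6,6,-11,6,-11,-11] mem=[-11,0,0,0]
After op 13 (RCL M0): stack=[6,6,-11,6,-11,-11,-11] mem=[-11,0,0,0]
After op 14 (push 9): stack=[6,6,-11,6,-11,-11,-11,9] mem=[-11,0,0,0]
After op 15 (pop): stack=[6,6,-11,6,-11,-11,-11] mem=[-11,0,0,0]

Answer: -11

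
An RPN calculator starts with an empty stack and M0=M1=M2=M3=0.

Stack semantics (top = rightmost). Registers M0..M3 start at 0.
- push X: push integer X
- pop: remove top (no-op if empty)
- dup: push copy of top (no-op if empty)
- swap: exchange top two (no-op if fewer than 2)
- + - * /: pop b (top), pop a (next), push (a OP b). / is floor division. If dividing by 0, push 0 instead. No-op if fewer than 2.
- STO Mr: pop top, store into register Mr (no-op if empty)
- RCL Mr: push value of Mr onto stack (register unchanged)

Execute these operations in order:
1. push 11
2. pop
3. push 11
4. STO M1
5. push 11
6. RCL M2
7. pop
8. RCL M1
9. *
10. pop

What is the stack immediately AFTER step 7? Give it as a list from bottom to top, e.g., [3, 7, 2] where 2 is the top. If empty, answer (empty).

After op 1 (push 11): stack=[11] mem=[0,0,0,0]
After op 2 (pop): stack=[empty] mem=[0,0,0,0]
After op 3 (push 11): stack=[11] mem=[0,0,0,0]
After op 4 (STO M1): stack=[empty] mem=[0,11,0,0]
After op 5 (push 11): stack=[11] mem=[0,11,0,0]
After op 6 (RCL M2): stack=[11,0] mem=[0,11,0,0]
After op 7 (pop): stack=[11] mem=[0,11,0,0]

[11]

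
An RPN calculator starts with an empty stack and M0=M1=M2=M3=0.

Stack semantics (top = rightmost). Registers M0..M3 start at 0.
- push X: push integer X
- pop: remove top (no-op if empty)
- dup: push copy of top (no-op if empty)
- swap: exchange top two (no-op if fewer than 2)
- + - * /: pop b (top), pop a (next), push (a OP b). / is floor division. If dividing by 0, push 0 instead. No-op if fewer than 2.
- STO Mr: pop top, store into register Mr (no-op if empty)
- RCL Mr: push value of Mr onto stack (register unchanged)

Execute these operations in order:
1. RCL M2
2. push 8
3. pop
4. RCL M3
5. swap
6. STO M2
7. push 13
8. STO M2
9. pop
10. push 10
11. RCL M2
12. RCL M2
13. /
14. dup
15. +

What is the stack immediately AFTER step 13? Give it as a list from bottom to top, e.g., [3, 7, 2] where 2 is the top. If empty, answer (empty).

After op 1 (RCL M2): stack=[0] mem=[0,0,0,0]
After op 2 (push 8): stack=[0,8] mem=[0,0,0,0]
After op 3 (pop): stack=[0] mem=[0,0,0,0]
After op 4 (RCL M3): stack=[0,0] mem=[0,0,0,0]
After op 5 (swap): stack=[0,0] mem=[0,0,0,0]
After op 6 (STO M2): stack=[0] mem=[0,0,0,0]
After op 7 (push 13): stack=[0,13] mem=[0,0,0,0]
After op 8 (STO M2): stack=[0] mem=[0,0,13,0]
After op 9 (pop): stack=[empty] mem=[0,0,13,0]
After op 10 (push 10): stack=[10] mem=[0,0,13,0]
After op 11 (RCL M2): stack=[10,13] mem=[0,0,13,0]
After op 12 (RCL M2): stack=[10,13,13] mem=[0,0,13,0]
After op 13 (/): stack=[10,1] mem=[0,0,13,0]

[10, 1]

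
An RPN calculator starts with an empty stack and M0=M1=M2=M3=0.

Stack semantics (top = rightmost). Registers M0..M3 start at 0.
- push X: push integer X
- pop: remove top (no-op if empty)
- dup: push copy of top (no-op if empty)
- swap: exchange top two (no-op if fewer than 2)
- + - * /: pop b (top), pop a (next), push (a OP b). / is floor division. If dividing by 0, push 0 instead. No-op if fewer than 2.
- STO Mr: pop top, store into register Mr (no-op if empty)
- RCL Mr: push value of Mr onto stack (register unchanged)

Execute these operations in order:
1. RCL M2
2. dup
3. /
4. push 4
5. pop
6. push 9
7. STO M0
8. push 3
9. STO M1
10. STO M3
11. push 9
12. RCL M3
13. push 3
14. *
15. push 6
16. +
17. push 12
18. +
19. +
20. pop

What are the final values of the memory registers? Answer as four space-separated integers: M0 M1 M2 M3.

After op 1 (RCL M2): stack=[0] mem=[0,0,0,0]
After op 2 (dup): stack=[0,0] mem=[0,0,0,0]
After op 3 (/): stack=[0] mem=[0,0,0,0]
After op 4 (push 4): stack=[0,4] mem=[0,0,0,0]
After op 5 (pop): stack=[0] mem=[0,0,0,0]
After op 6 (push 9): stack=[0,9] mem=[0,0,0,0]
After op 7 (STO M0): stack=[0] mem=[9,0,0,0]
After op 8 (push 3): stack=[0,3] mem=[9,0,0,0]
After op 9 (STO M1): stack=[0] mem=[9,3,0,0]
After op 10 (STO M3): stack=[empty] mem=[9,3,0,0]
After op 11 (push 9): stack=[9] mem=[9,3,0,0]
After op 12 (RCL M3): stack=[9,0] mem=[9,3,0,0]
After op 13 (push 3): stack=[9,0,3] mem=[9,3,0,0]
After op 14 (*): stack=[9,0] mem=[9,3,0,0]
After op 15 (push 6): stack=[9,0,6] mem=[9,3,0,0]
After op 16 (+): stack=[9,6] mem=[9,3,0,0]
After op 17 (push 12): stack=[9,6,12] mem=[9,3,0,0]
After op 18 (+): stack=[9,18] mem=[9,3,0,0]
After op 19 (+): stack=[27] mem=[9,3,0,0]
After op 20 (pop): stack=[empty] mem=[9,3,0,0]

Answer: 9 3 0 0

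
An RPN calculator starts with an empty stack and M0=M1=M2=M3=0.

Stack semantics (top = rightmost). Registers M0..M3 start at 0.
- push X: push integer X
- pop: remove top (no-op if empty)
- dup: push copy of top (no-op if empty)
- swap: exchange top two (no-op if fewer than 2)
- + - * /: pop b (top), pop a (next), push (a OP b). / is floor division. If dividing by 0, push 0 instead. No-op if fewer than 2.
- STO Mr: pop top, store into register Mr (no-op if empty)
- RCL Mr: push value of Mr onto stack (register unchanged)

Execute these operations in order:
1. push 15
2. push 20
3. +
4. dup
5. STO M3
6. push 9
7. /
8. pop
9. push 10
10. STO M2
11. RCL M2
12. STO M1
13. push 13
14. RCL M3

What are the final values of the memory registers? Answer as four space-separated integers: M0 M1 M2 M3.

Answer: 0 10 10 35

Derivation:
After op 1 (push 15): stack=[15] mem=[0,0,0,0]
After op 2 (push 20): stack=[15,20] mem=[0,0,0,0]
After op 3 (+): stack=[35] mem=[0,0,0,0]
After op 4 (dup): stack=[35,35] mem=[0,0,0,0]
After op 5 (STO M3): stack=[35] mem=[0,0,0,35]
After op 6 (push 9): stack=[35,9] mem=[0,0,0,35]
After op 7 (/): stack=[3] mem=[0,0,0,35]
After op 8 (pop): stack=[empty] mem=[0,0,0,35]
After op 9 (push 10): stack=[10] mem=[0,0,0,35]
After op 10 (STO M2): stack=[empty] mem=[0,0,10,35]
After op 11 (RCL M2): stack=[10] mem=[0,0,10,35]
After op 12 (STO M1): stack=[empty] mem=[0,10,10,35]
After op 13 (push 13): stack=[13] mem=[0,10,10,35]
After op 14 (RCL M3): stack=[13,35] mem=[0,10,10,35]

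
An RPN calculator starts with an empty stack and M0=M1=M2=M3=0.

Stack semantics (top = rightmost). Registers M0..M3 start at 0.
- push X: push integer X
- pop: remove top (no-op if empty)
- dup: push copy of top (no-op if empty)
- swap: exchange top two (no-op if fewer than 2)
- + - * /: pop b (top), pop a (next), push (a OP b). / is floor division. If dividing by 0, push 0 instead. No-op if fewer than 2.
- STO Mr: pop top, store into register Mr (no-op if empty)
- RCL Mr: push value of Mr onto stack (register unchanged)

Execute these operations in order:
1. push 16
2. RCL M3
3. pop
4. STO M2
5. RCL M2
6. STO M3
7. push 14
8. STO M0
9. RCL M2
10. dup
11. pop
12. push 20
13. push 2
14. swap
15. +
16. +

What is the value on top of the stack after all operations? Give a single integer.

Answer: 38

Derivation:
After op 1 (push 16): stack=[16] mem=[0,0,0,0]
After op 2 (RCL M3): stack=[16,0] mem=[0,0,0,0]
After op 3 (pop): stack=[16] mem=[0,0,0,0]
After op 4 (STO M2): stack=[empty] mem=[0,0,16,0]
After op 5 (RCL M2): stack=[16] mem=[0,0,16,0]
After op 6 (STO M3): stack=[empty] mem=[0,0,16,16]
After op 7 (push 14): stack=[14] mem=[0,0,16,16]
After op 8 (STO M0): stack=[empty] mem=[14,0,16,16]
After op 9 (RCL M2): stack=[16] mem=[14,0,16,16]
After op 10 (dup): stack=[16,16] mem=[14,0,16,16]
After op 11 (pop): stack=[16] mem=[14,0,16,16]
After op 12 (push 20): stack=[16,20] mem=[14,0,16,16]
After op 13 (push 2): stack=[16,20,2] mem=[14,0,16,16]
After op 14 (swap): stack=[16,2,20] mem=[14,0,16,16]
After op 15 (+): stack=[16,22] mem=[14,0,16,16]
After op 16 (+): stack=[38] mem=[14,0,16,16]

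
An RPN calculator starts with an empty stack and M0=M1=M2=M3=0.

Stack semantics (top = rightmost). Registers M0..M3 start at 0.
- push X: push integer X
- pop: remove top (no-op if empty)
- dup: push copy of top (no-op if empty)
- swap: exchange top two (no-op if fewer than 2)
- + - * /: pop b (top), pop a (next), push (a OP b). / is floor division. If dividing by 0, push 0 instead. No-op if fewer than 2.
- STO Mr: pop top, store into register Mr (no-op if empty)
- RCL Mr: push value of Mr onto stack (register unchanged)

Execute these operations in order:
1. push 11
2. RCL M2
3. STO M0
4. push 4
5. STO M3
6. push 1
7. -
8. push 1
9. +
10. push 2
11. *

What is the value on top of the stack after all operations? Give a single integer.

Answer: 22

Derivation:
After op 1 (push 11): stack=[11] mem=[0,0,0,0]
After op 2 (RCL M2): stack=[11,0] mem=[0,0,0,0]
After op 3 (STO M0): stack=[11] mem=[0,0,0,0]
After op 4 (push 4): stack=[11,4] mem=[0,0,0,0]
After op 5 (STO M3): stack=[11] mem=[0,0,0,4]
After op 6 (push 1): stack=[11,1] mem=[0,0,0,4]
After op 7 (-): stack=[10] mem=[0,0,0,4]
After op 8 (push 1): stack=[10,1] mem=[0,0,0,4]
After op 9 (+): stack=[11] mem=[0,0,0,4]
After op 10 (push 2): stack=[11,2] mem=[0,0,0,4]
After op 11 (*): stack=[22] mem=[0,0,0,4]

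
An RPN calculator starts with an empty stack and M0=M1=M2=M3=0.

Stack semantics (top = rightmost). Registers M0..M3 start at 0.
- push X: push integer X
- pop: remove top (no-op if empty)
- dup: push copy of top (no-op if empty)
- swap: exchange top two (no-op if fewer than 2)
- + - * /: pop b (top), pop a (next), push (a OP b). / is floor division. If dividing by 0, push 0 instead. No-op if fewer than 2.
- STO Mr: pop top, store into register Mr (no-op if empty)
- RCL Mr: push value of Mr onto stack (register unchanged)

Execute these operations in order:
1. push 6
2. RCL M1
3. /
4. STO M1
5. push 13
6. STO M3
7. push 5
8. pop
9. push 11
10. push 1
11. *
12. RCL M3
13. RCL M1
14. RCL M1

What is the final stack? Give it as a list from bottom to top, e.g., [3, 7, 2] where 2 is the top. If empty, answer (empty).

After op 1 (push 6): stack=[6] mem=[0,0,0,0]
After op 2 (RCL M1): stack=[6,0] mem=[0,0,0,0]
After op 3 (/): stack=[0] mem=[0,0,0,0]
After op 4 (STO M1): stack=[empty] mem=[0,0,0,0]
After op 5 (push 13): stack=[13] mem=[0,0,0,0]
After op 6 (STO M3): stack=[empty] mem=[0,0,0,13]
After op 7 (push 5): stack=[5] mem=[0,0,0,13]
After op 8 (pop): stack=[empty] mem=[0,0,0,13]
After op 9 (push 11): stack=[11] mem=[0,0,0,13]
After op 10 (push 1): stack=[11,1] mem=[0,0,0,13]
After op 11 (*): stack=[11] mem=[0,0,0,13]
After op 12 (RCL M3): stack=[11,13] mem=[0,0,0,13]
After op 13 (RCL M1): stack=[11,13,0] mem=[0,0,0,13]
After op 14 (RCL M1): stack=[11,13,0,0] mem=[0,0,0,13]

Answer: [11, 13, 0, 0]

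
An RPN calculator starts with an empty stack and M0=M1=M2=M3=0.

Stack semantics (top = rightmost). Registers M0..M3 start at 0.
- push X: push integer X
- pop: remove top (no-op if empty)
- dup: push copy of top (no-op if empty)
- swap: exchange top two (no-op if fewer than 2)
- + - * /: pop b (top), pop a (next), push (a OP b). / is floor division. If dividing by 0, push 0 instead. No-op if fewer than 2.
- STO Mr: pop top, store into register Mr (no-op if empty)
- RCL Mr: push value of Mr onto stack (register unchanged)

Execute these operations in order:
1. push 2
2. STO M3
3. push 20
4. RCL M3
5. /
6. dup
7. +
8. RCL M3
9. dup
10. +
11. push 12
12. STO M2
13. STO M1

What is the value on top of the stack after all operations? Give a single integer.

Answer: 20

Derivation:
After op 1 (push 2): stack=[2] mem=[0,0,0,0]
After op 2 (STO M3): stack=[empty] mem=[0,0,0,2]
After op 3 (push 20): stack=[20] mem=[0,0,0,2]
After op 4 (RCL M3): stack=[20,2] mem=[0,0,0,2]
After op 5 (/): stack=[10] mem=[0,0,0,2]
After op 6 (dup): stack=[10,10] mem=[0,0,0,2]
After op 7 (+): stack=[20] mem=[0,0,0,2]
After op 8 (RCL M3): stack=[20,2] mem=[0,0,0,2]
After op 9 (dup): stack=[20,2,2] mem=[0,0,0,2]
After op 10 (+): stack=[20,4] mem=[0,0,0,2]
After op 11 (push 12): stack=[20,4,12] mem=[0,0,0,2]
After op 12 (STO M2): stack=[20,4] mem=[0,0,12,2]
After op 13 (STO M1): stack=[20] mem=[0,4,12,2]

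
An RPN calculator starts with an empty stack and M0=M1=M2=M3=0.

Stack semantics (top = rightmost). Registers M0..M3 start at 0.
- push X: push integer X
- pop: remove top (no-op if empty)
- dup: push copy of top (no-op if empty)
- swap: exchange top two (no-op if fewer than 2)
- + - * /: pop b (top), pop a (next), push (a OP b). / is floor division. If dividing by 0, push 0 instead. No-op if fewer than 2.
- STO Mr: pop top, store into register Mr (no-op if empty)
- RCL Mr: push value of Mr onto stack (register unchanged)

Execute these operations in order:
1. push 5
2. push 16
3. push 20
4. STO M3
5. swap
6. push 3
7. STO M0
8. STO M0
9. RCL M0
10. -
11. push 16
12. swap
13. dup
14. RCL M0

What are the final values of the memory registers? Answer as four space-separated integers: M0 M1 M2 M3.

After op 1 (push 5): stack=[5] mem=[0,0,0,0]
After op 2 (push 16): stack=[5,16] mem=[0,0,0,0]
After op 3 (push 20): stack=[5,16,20] mem=[0,0,0,0]
After op 4 (STO M3): stack=[5,16] mem=[0,0,0,20]
After op 5 (swap): stack=[16,5] mem=[0,0,0,20]
After op 6 (push 3): stack=[16,5,3] mem=[0,0,0,20]
After op 7 (STO M0): stack=[16,5] mem=[3,0,0,20]
After op 8 (STO M0): stack=[16] mem=[5,0,0,20]
After op 9 (RCL M0): stack=[16,5] mem=[5,0,0,20]
After op 10 (-): stack=[11] mem=[5,0,0,20]
After op 11 (push 16): stack=[11,16] mem=[5,0,0,20]
After op 12 (swap): stack=[16,11] mem=[5,0,0,20]
After op 13 (dup): stack=[16,11,11] mem=[5,0,0,20]
After op 14 (RCL M0): stack=[16,11,11,5] mem=[5,0,0,20]

Answer: 5 0 0 20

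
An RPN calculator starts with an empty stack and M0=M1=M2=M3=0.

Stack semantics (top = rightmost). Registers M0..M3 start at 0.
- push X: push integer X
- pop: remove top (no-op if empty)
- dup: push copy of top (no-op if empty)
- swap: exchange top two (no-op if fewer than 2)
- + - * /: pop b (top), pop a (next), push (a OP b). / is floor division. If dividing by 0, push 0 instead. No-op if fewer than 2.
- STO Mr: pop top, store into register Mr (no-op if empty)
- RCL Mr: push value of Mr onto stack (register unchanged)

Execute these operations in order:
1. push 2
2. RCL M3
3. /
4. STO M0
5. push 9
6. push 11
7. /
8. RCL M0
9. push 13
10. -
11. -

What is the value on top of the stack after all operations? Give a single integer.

Answer: 13

Derivation:
After op 1 (push 2): stack=[2] mem=[0,0,0,0]
After op 2 (RCL M3): stack=[2,0] mem=[0,0,0,0]
After op 3 (/): stack=[0] mem=[0,0,0,0]
After op 4 (STO M0): stack=[empty] mem=[0,0,0,0]
After op 5 (push 9): stack=[9] mem=[0,0,0,0]
After op 6 (push 11): stack=[9,11] mem=[0,0,0,0]
After op 7 (/): stack=[0] mem=[0,0,0,0]
After op 8 (RCL M0): stack=[0,0] mem=[0,0,0,0]
After op 9 (push 13): stack=[0,0,13] mem=[0,0,0,0]
After op 10 (-): stack=[0,-13] mem=[0,0,0,0]
After op 11 (-): stack=[13] mem=[0,0,0,0]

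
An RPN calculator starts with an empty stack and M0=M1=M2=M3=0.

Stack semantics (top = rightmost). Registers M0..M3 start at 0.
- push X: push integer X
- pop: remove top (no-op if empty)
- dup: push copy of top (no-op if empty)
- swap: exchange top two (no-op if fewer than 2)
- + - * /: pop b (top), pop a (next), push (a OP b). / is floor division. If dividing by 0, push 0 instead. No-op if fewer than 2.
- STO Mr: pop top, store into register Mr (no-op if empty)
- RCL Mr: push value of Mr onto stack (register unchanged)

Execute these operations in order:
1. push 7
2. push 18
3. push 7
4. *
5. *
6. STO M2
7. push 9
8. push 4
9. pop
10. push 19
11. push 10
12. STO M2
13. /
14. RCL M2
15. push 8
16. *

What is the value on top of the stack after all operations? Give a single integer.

After op 1 (push 7): stack=[7] mem=[0,0,0,0]
After op 2 (push 18): stack=[7,18] mem=[0,0,0,0]
After op 3 (push 7): stack=[7,18,7] mem=[0,0,0,0]
After op 4 (*): stack=[7,126] mem=[0,0,0,0]
After op 5 (*): stack=[882] mem=[0,0,0,0]
After op 6 (STO M2): stack=[empty] mem=[0,0,882,0]
After op 7 (push 9): stack=[9] mem=[0,0,882,0]
After op 8 (push 4): stack=[9,4] mem=[0,0,882,0]
After op 9 (pop): stack=[9] mem=[0,0,882,0]
After op 10 (push 19): stack=[9,19] mem=[0,0,882,0]
After op 11 (push 10): stack=[9,19,10] mem=[0,0,882,0]
After op 12 (STO M2): stack=[9,19] mem=[0,0,10,0]
After op 13 (/): stack=[0] mem=[0,0,10,0]
After op 14 (RCL M2): stack=[0,10] mem=[0,0,10,0]
After op 15 (push 8): stack=[0,10,8] mem=[0,0,10,0]
After op 16 (*): stack=[0,80] mem=[0,0,10,0]

Answer: 80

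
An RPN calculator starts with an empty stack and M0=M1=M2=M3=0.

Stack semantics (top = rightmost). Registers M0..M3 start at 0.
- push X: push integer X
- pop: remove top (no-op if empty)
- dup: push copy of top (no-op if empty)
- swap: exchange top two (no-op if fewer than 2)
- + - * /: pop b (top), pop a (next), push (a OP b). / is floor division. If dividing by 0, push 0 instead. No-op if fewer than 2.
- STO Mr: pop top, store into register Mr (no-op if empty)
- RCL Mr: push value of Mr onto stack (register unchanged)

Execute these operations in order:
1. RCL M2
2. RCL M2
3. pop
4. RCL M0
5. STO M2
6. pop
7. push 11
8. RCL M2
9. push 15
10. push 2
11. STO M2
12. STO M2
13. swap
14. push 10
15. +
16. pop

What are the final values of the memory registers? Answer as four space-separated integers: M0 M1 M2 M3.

After op 1 (RCL M2): stack=[0] mem=[0,0,0,0]
After op 2 (RCL M2): stack=[0,0] mem=[0,0,0,0]
After op 3 (pop): stack=[0] mem=[0,0,0,0]
After op 4 (RCL M0): stack=[0,0] mem=[0,0,0,0]
After op 5 (STO M2): stack=[0] mem=[0,0,0,0]
After op 6 (pop): stack=[empty] mem=[0,0,0,0]
After op 7 (push 11): stack=[11] mem=[0,0,0,0]
After op 8 (RCL M2): stack=[11,0] mem=[0,0,0,0]
After op 9 (push 15): stack=[11,0,15] mem=[0,0,0,0]
After op 10 (push 2): stack=[11,0,15,2] mem=[0,0,0,0]
After op 11 (STO M2): stack=[11,0,15] mem=[0,0,2,0]
After op 12 (STO M2): stack=[11,0] mem=[0,0,15,0]
After op 13 (swap): stack=[0,11] mem=[0,0,15,0]
After op 14 (push 10): stack=[0,11,10] mem=[0,0,15,0]
After op 15 (+): stack=[0,21] mem=[0,0,15,0]
After op 16 (pop): stack=[0] mem=[0,0,15,0]

Answer: 0 0 15 0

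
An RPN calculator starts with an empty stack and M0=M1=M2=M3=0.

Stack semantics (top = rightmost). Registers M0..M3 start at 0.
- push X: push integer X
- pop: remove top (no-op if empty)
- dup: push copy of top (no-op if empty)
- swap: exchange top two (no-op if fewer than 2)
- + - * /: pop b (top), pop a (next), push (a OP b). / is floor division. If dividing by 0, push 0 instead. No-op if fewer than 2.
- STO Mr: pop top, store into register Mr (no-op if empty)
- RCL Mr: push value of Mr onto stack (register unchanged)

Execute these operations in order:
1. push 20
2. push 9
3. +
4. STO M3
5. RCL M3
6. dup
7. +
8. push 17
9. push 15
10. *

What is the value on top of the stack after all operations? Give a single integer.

Answer: 255

Derivation:
After op 1 (push 20): stack=[20] mem=[0,0,0,0]
After op 2 (push 9): stack=[20,9] mem=[0,0,0,0]
After op 3 (+): stack=[29] mem=[0,0,0,0]
After op 4 (STO M3): stack=[empty] mem=[0,0,0,29]
After op 5 (RCL M3): stack=[29] mem=[0,0,0,29]
After op 6 (dup): stack=[29,29] mem=[0,0,0,29]
After op 7 (+): stack=[58] mem=[0,0,0,29]
After op 8 (push 17): stack=[58,17] mem=[0,0,0,29]
After op 9 (push 15): stack=[58,17,15] mem=[0,0,0,29]
After op 10 (*): stack=[58,255] mem=[0,0,0,29]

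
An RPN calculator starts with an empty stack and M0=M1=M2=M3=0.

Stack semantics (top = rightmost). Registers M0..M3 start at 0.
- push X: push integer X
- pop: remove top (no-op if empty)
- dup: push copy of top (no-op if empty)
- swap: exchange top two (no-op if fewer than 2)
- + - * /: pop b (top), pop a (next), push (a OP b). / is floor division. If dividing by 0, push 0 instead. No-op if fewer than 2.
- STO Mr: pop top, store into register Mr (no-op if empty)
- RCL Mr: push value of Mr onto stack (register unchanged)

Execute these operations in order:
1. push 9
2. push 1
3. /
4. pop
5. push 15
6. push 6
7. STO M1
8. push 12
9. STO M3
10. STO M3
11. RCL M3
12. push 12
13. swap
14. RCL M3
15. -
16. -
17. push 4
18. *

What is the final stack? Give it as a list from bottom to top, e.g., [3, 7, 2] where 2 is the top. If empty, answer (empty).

After op 1 (push 9): stack=[9] mem=[0,0,0,0]
After op 2 (push 1): stack=[9,1] mem=[0,0,0,0]
After op 3 (/): stack=[9] mem=[0,0,0,0]
After op 4 (pop): stack=[empty] mem=[0,0,0,0]
After op 5 (push 15): stack=[15] mem=[0,0,0,0]
After op 6 (push 6): stack=[15,6] mem=[0,0,0,0]
After op 7 (STO M1): stack=[15] mem=[0,6,0,0]
After op 8 (push 12): stack=[15,12] mem=[0,6,0,0]
After op 9 (STO M3): stack=[15] mem=[0,6,0,12]
After op 10 (STO M3): stack=[empty] mem=[0,6,0,15]
After op 11 (RCL M3): stack=[15] mem=[0,6,0,15]
After op 12 (push 12): stack=[15,12] mem=[0,6,0,15]
After op 13 (swap): stack=[12,15] mem=[0,6,0,15]
After op 14 (RCL M3): stack=[12,15,15] mem=[0,6,0,15]
After op 15 (-): stack=[12,0] mem=[0,6,0,15]
After op 16 (-): stack=[12] mem=[0,6,0,15]
After op 17 (push 4): stack=[12,4] mem=[0,6,0,15]
After op 18 (*): stack=[48] mem=[0,6,0,15]

Answer: [48]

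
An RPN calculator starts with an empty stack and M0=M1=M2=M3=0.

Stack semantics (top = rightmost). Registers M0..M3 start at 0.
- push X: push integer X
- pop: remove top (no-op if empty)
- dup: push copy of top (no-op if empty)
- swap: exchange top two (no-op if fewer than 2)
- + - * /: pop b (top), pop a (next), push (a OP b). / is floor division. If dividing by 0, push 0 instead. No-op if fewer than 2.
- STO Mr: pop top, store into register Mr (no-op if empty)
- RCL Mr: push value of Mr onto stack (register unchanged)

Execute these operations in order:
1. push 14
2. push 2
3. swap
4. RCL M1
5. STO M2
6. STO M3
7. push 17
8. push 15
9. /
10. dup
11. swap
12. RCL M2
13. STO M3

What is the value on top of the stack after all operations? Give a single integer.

Answer: 1

Derivation:
After op 1 (push 14): stack=[14] mem=[0,0,0,0]
After op 2 (push 2): stack=[14,2] mem=[0,0,0,0]
After op 3 (swap): stack=[2,14] mem=[0,0,0,0]
After op 4 (RCL M1): stack=[2,14,0] mem=[0,0,0,0]
After op 5 (STO M2): stack=[2,14] mem=[0,0,0,0]
After op 6 (STO M3): stack=[2] mem=[0,0,0,14]
After op 7 (push 17): stack=[2,17] mem=[0,0,0,14]
After op 8 (push 15): stack=[2,17,15] mem=[0,0,0,14]
After op 9 (/): stack=[2,1] mem=[0,0,0,14]
After op 10 (dup): stack=[2,1,1] mem=[0,0,0,14]
After op 11 (swap): stack=[2,1,1] mem=[0,0,0,14]
After op 12 (RCL M2): stack=[2,1,1,0] mem=[0,0,0,14]
After op 13 (STO M3): stack=[2,1,1] mem=[0,0,0,0]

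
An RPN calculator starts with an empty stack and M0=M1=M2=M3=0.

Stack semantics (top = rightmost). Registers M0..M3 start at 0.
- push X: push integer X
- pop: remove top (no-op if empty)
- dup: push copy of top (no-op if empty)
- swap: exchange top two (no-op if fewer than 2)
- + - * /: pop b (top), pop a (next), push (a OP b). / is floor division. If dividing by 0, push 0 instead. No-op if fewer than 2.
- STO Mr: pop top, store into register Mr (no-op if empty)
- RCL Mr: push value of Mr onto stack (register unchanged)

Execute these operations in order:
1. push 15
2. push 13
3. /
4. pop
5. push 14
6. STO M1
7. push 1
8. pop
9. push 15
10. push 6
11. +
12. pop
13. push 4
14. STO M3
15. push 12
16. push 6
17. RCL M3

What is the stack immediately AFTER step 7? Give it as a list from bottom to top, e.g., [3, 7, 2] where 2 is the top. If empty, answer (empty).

After op 1 (push 15): stack=[15] mem=[0,0,0,0]
After op 2 (push 13): stack=[15,13] mem=[0,0,0,0]
After op 3 (/): stack=[1] mem=[0,0,0,0]
After op 4 (pop): stack=[empty] mem=[0,0,0,0]
After op 5 (push 14): stack=[14] mem=[0,0,0,0]
After op 6 (STO M1): stack=[empty] mem=[0,14,0,0]
After op 7 (push 1): stack=[1] mem=[0,14,0,0]

[1]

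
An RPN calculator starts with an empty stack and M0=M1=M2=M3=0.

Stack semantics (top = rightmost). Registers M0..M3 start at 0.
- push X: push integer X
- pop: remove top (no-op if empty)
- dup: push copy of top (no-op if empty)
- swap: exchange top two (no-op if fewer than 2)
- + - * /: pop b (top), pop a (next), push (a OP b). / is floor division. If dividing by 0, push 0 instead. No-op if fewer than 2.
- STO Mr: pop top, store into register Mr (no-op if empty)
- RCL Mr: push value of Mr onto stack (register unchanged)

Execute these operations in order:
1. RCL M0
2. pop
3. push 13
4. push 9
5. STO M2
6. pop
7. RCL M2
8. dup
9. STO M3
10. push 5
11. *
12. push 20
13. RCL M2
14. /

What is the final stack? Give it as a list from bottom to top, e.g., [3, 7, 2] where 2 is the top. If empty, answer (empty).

Answer: [45, 2]

Derivation:
After op 1 (RCL M0): stack=[0] mem=[0,0,0,0]
After op 2 (pop): stack=[empty] mem=[0,0,0,0]
After op 3 (push 13): stack=[13] mem=[0,0,0,0]
After op 4 (push 9): stack=[13,9] mem=[0,0,0,0]
After op 5 (STO M2): stack=[13] mem=[0,0,9,0]
After op 6 (pop): stack=[empty] mem=[0,0,9,0]
After op 7 (RCL M2): stack=[9] mem=[0,0,9,0]
After op 8 (dup): stack=[9,9] mem=[0,0,9,0]
After op 9 (STO M3): stack=[9] mem=[0,0,9,9]
After op 10 (push 5): stack=[9,5] mem=[0,0,9,9]
After op 11 (*): stack=[45] mem=[0,0,9,9]
After op 12 (push 20): stack=[45,20] mem=[0,0,9,9]
After op 13 (RCL M2): stack=[45,20,9] mem=[0,0,9,9]
After op 14 (/): stack=[45,2] mem=[0,0,9,9]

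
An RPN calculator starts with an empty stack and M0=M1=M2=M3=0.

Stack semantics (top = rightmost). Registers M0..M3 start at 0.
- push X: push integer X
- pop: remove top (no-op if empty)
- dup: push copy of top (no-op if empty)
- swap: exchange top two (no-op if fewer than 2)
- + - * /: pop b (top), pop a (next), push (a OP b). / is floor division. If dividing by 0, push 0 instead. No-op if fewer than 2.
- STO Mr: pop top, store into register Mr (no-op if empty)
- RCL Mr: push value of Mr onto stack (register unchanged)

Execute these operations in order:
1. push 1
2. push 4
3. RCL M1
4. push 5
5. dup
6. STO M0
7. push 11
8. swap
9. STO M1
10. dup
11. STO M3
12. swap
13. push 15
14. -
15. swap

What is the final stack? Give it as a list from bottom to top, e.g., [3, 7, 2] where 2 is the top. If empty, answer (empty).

After op 1 (push 1): stack=[1] mem=[0,0,0,0]
After op 2 (push 4): stack=[1,4] mem=[0,0,0,0]
After op 3 (RCL M1): stack=[1,4,0] mem=[0,0,0,0]
After op 4 (push 5): stack=[1,4,0,5] mem=[0,0,0,0]
After op 5 (dup): stack=[1,4,0,5,5] mem=[0,0,0,0]
After op 6 (STO M0): stack=[1,4,0,5] mem=[5,0,0,0]
After op 7 (push 11): stack=[1,4,0,5,11] mem=[5,0,0,0]
After op 8 (swap): stack=[1,4,0,11,5] mem=[5,0,0,0]
After op 9 (STO M1): stack=[1,4,0,11] mem=[5,5,0,0]
After op 10 (dup): stack=[1,4,0,11,11] mem=[5,5,0,0]
After op 11 (STO M3): stack=[1,4,0,11] mem=[5,5,0,11]
After op 12 (swap): stack=[1,4,11,0] mem=[5,5,0,11]
After op 13 (push 15): stack=[1,4,11,0,15] mem=[5,5,0,11]
After op 14 (-): stack=[1,4,11,-15] mem=[5,5,0,11]
After op 15 (swap): stack=[1,4,-15,11] mem=[5,5,0,11]

Answer: [1, 4, -15, 11]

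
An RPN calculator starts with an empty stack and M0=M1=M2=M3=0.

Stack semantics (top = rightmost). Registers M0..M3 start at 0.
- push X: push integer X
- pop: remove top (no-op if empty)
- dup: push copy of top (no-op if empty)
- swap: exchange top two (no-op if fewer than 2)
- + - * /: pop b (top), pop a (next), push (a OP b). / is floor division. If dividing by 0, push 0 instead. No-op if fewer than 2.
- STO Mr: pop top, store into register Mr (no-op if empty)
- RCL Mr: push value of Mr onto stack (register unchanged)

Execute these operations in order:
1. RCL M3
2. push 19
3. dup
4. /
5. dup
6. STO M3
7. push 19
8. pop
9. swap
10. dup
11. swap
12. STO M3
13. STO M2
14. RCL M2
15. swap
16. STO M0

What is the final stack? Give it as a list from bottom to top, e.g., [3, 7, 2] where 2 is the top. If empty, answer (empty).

Answer: [0]

Derivation:
After op 1 (RCL M3): stack=[0] mem=[0,0,0,0]
After op 2 (push 19): stack=[0,19] mem=[0,0,0,0]
After op 3 (dup): stack=[0,19,19] mem=[0,0,0,0]
After op 4 (/): stack=[0,1] mem=[0,0,0,0]
After op 5 (dup): stack=[0,1,1] mem=[0,0,0,0]
After op 6 (STO M3): stack=[0,1] mem=[0,0,0,1]
After op 7 (push 19): stack=[0,1,19] mem=[0,0,0,1]
After op 8 (pop): stack=[0,1] mem=[0,0,0,1]
After op 9 (swap): stack=[1,0] mem=[0,0,0,1]
After op 10 (dup): stack=[1,0,0] mem=[0,0,0,1]
After op 11 (swap): stack=[1,0,0] mem=[0,0,0,1]
After op 12 (STO M3): stack=[1,0] mem=[0,0,0,0]
After op 13 (STO M2): stack=[1] mem=[0,0,0,0]
After op 14 (RCL M2): stack=[1,0] mem=[0,0,0,0]
After op 15 (swap): stack=[0,1] mem=[0,0,0,0]
After op 16 (STO M0): stack=[0] mem=[1,0,0,0]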